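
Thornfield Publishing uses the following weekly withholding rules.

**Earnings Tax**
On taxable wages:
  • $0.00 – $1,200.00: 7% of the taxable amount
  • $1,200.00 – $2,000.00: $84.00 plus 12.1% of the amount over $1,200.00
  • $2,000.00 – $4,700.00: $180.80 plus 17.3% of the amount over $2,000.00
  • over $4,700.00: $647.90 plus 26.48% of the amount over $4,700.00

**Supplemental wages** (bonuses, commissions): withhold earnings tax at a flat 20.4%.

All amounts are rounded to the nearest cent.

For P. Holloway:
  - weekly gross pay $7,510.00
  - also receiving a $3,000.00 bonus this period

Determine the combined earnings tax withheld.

Earnings Tax: taxable = $7,510.00
  $647.90 + 26.48% × ($7,510.00 − $4,700.00) = $647.90 + 26.48% × $2,810.00 = $1,391.99
Supplemental (20.4% flat on bonus): 20.4% × $3,000.00 = $612.00
Total earnings tax: $1,391.99 + $612.00 = $2,003.99

$2,003.99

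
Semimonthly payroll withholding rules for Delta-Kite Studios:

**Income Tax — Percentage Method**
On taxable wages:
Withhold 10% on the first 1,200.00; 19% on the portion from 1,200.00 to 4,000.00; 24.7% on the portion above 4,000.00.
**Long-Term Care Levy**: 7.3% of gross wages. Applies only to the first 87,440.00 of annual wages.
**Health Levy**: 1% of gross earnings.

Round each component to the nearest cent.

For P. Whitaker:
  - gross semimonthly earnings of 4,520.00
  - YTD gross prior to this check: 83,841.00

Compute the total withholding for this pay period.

Income Tax: taxable = 4,520.00
  652.00 + 24.7% × (4,520.00 − 4,000.00) = 652.00 + 24.7% × 520.00 = 780.44
Long-Term Care Levy: cap 87,440.00 − YTD 83,841.00 = 3,599.00 subject; 7.3% × 3,599.00 = 262.73
Health Levy: 1% × 4,520.00 = 45.20
Total: 780.44 + 262.73 + 45.20 = 1,088.37

1,088.37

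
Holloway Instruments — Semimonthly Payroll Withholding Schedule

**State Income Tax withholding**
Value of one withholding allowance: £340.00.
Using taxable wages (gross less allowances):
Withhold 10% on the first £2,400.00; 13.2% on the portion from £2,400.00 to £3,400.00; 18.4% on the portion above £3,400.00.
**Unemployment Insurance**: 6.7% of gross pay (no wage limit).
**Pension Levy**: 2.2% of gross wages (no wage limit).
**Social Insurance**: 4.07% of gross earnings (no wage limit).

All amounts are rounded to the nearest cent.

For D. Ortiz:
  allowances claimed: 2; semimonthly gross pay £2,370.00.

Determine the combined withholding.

£476.39

State Income Tax: taxable = £2,370.00 − 2×£340.00 = £1,690.00
  10% × £1,690.00 = £169.00
Unemployment Insurance: 6.7% × £2,370.00 = £158.79
Pension Levy: 2.2% × £2,370.00 = £52.14
Social Insurance: 4.07% × £2,370.00 = £96.46
Total: £169.00 + £158.79 + £52.14 + £96.46 = £476.39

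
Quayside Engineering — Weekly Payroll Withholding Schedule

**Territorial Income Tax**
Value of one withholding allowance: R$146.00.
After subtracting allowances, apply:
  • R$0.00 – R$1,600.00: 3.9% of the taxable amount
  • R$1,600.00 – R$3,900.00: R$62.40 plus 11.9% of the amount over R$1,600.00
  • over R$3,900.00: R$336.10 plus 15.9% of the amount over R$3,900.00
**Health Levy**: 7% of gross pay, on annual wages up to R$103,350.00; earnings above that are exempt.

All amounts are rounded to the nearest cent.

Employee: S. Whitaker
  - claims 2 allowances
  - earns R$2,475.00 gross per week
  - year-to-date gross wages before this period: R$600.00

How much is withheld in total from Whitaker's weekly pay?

R$305.03

Territorial Income Tax: taxable = R$2,475.00 − 2×R$146.00 = R$2,183.00
  R$62.40 + 11.9% × (R$2,183.00 − R$1,600.00) = R$62.40 + 11.9% × R$583.00 = R$131.78
Health Levy: 7% × R$2,475.00 = R$173.25
Total: R$131.78 + R$173.25 = R$305.03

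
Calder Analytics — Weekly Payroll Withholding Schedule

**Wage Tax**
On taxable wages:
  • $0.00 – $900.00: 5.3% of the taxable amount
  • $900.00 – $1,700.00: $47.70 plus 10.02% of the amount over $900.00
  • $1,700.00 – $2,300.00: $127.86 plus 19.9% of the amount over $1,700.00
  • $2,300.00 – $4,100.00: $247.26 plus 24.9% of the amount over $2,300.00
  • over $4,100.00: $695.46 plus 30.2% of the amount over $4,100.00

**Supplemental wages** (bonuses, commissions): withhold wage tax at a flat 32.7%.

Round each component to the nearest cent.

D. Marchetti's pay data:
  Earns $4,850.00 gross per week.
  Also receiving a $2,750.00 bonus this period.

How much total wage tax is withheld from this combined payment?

Wage Tax: taxable = $4,850.00
  $695.46 + 30.2% × ($4,850.00 − $4,100.00) = $695.46 + 30.2% × $750.00 = $921.96
Supplemental (32.7% flat on bonus): 32.7% × $2,750.00 = $899.25
Total wage tax: $921.96 + $899.25 = $1,821.21

$1,821.21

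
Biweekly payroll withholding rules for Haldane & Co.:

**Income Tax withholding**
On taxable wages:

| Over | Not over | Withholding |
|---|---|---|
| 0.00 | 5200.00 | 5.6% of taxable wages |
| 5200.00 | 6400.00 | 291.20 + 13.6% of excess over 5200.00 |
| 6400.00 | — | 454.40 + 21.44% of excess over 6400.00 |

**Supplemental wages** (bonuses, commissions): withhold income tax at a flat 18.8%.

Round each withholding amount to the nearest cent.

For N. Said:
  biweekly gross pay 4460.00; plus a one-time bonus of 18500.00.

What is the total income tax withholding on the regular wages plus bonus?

3727.76

Income Tax: taxable = 4460.00
  5.6% × 4460.00 = 249.76
Supplemental (18.8% flat on bonus): 18.8% × 18500.00 = 3478.00
Total income tax: 249.76 + 3478.00 = 3727.76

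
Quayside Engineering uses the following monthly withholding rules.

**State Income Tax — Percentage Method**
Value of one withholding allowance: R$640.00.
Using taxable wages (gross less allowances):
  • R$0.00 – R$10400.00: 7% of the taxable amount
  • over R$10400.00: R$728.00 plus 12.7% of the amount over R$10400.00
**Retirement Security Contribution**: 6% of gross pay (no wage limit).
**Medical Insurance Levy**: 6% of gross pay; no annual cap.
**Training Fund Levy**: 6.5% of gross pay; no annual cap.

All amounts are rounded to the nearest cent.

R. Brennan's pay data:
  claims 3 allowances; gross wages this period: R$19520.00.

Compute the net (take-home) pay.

R$14266.40

State Income Tax: taxable = R$19520.00 − 3×R$640.00 = R$17600.00
  R$728.00 + 12.7% × (R$17600.00 − R$10400.00) = R$728.00 + 12.7% × R$7200.00 = R$1642.40
Retirement Security Contribution: 6% × R$19520.00 = R$1171.20
Medical Insurance Levy: 6% × R$19520.00 = R$1171.20
Training Fund Levy: 6.5% × R$19520.00 = R$1268.80
Total withheld: R$1642.40 + R$1171.20 + R$1171.20 + R$1268.80 = R$5253.60
Net pay: R$19520.00 − R$5253.60 = R$14266.40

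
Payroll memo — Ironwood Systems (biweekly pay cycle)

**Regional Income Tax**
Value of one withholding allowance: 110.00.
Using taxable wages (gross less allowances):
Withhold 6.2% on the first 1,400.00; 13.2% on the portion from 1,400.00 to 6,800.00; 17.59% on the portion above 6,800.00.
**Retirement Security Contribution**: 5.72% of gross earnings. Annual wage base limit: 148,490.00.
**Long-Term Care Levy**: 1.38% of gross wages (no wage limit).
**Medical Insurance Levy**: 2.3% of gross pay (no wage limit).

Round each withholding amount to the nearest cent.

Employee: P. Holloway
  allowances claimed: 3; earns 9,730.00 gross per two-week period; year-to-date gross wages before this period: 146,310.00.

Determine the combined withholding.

Regional Income Tax: taxable = 9,730.00 − 3×110.00 = 9,400.00
  799.60 + 17.59% × (9,400.00 − 6,800.00) = 799.60 + 17.59% × 2,600.00 = 1,256.94
Retirement Security Contribution: cap 148,490.00 − YTD 146,310.00 = 2,180.00 subject; 5.72% × 2,180.00 = 124.70
Long-Term Care Levy: 1.38% × 9,730.00 = 134.27
Medical Insurance Levy: 2.3% × 9,730.00 = 223.79
Total: 1,256.94 + 124.70 + 134.27 + 223.79 = 1,739.70

1,739.70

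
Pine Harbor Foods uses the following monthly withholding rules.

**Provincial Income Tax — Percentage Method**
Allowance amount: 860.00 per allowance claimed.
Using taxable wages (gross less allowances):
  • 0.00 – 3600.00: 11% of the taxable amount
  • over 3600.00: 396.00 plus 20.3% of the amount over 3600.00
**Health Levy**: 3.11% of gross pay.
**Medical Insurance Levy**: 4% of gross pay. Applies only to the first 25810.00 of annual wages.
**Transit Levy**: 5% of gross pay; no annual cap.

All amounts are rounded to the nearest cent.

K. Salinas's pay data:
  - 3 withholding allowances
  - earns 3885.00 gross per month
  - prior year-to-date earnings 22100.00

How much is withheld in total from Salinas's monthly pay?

607.02

Provincial Income Tax: taxable = 3885.00 − 3×860.00 = 1305.00
  11% × 1305.00 = 143.55
Health Levy: 3.11% × 3885.00 = 120.82
Medical Insurance Levy: cap 25810.00 − YTD 22100.00 = 3710.00 subject; 4% × 3710.00 = 148.40
Transit Levy: 5% × 3885.00 = 194.25
Total: 143.55 + 120.82 + 148.40 + 194.25 = 607.02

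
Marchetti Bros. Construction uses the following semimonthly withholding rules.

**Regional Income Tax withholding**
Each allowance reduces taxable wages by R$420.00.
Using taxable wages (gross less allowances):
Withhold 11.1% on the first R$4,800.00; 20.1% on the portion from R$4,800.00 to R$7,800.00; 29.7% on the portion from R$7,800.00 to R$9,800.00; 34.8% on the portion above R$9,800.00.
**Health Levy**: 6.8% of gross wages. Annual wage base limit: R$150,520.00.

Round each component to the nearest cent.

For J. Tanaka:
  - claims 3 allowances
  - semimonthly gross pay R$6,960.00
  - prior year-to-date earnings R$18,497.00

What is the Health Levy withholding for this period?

Health Levy: 6.8% × R$6,960.00 = R$473.28

R$473.28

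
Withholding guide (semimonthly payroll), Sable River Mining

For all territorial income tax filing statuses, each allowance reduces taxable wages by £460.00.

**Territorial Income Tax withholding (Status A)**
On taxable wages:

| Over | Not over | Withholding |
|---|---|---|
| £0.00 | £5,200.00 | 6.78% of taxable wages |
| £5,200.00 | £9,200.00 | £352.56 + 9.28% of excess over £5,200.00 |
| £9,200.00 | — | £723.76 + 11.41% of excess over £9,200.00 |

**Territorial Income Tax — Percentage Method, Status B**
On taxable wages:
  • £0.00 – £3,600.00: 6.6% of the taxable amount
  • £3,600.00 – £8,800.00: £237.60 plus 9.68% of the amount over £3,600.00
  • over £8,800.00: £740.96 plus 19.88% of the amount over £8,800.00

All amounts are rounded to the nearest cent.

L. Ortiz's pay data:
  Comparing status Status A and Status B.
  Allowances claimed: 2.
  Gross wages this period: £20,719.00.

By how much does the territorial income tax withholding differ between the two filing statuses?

Territorial Income Tax (Status A): taxable = £20,719.00 − 2×£460.00 = £19,799.00
  £723.76 + 11.41% × (£19,799.00 − £9,200.00) = £723.76 + 11.41% × £10,599.00 = £1,933.11
Territorial Income Tax (Status B): taxable = £20,719.00 − 2×£460.00 = £19,799.00
  £740.96 + 19.88% × (£19,799.00 − £8,800.00) = £740.96 + 19.88% × £10,999.00 = £2,927.56
Difference: |£1,933.11 − £2,927.56| = £994.45 (higher under Status B)

£994.45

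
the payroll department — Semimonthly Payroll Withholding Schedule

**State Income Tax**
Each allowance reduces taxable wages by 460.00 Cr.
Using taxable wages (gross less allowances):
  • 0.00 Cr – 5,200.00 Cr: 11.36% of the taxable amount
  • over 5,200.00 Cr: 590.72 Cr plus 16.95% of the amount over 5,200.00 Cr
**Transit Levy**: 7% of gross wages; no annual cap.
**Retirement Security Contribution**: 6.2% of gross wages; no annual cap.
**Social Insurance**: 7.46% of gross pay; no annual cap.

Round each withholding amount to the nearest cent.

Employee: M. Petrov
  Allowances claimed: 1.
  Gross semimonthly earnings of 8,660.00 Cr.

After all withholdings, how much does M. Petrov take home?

5,771.62 Cr

State Income Tax: taxable = 8,660.00 Cr − 1×460.00 Cr = 8,200.00 Cr
  590.72 Cr + 16.95% × (8,200.00 Cr − 5,200.00 Cr) = 590.72 Cr + 16.95% × 3,000.00 Cr = 1,099.22 Cr
Transit Levy: 7% × 8,660.00 Cr = 606.20 Cr
Retirement Security Contribution: 6.2% × 8,660.00 Cr = 536.92 Cr
Social Insurance: 7.46% × 8,660.00 Cr = 646.04 Cr
Total withheld: 1,099.22 Cr + 606.20 Cr + 536.92 Cr + 646.04 Cr = 2,888.38 Cr
Net pay: 8,660.00 Cr − 2,888.38 Cr = 5,771.62 Cr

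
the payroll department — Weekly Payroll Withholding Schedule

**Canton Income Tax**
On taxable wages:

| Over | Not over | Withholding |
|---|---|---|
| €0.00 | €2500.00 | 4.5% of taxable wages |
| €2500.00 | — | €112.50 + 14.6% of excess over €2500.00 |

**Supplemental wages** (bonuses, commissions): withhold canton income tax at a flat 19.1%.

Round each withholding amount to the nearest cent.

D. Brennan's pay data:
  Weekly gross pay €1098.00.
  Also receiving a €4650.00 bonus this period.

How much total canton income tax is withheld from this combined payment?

€937.56

Canton Income Tax: taxable = €1098.00
  4.5% × €1098.00 = €49.41
Supplemental (19.1% flat on bonus): 19.1% × €4650.00 = €888.15
Total canton income tax: €49.41 + €888.15 = €937.56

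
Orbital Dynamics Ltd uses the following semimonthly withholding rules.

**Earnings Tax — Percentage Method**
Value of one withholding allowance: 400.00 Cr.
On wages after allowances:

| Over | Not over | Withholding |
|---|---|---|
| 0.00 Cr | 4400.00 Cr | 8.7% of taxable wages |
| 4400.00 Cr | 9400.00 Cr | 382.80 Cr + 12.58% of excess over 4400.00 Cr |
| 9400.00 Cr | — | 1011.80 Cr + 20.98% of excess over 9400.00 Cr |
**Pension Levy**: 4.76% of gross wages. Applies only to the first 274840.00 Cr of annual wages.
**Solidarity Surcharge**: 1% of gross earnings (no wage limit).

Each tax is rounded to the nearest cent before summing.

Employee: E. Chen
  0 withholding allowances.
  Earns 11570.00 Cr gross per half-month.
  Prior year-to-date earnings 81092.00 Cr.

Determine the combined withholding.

Earnings Tax: taxable = 11570.00 Cr
  1011.80 Cr + 20.98% × (11570.00 Cr − 9400.00 Cr) = 1011.80 Cr + 20.98% × 2170.00 Cr = 1467.07 Cr
Pension Levy: 4.76% × 11570.00 Cr = 550.73 Cr
Solidarity Surcharge: 1% × 11570.00 Cr = 115.70 Cr
Total: 1467.07 Cr + 550.73 Cr + 115.70 Cr = 2133.50 Cr

2133.50 Cr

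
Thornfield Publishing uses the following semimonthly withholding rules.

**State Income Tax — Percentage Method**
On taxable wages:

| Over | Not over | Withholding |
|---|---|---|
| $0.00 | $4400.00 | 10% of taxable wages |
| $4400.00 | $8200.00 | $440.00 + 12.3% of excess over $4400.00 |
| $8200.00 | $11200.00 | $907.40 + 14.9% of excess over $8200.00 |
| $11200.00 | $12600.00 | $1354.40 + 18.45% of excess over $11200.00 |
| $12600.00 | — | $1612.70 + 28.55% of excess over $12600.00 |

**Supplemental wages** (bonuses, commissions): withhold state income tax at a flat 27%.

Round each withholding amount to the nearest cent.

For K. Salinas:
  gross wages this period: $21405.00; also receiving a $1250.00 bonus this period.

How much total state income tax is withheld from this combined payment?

$4464.03

State Income Tax: taxable = $21405.00
  $1612.70 + 28.55% × ($21405.00 − $12600.00) = $1612.70 + 28.55% × $8805.00 = $4126.53
Supplemental (27% flat on bonus): 27% × $1250.00 = $337.50
Total state income tax: $4126.53 + $337.50 = $4464.03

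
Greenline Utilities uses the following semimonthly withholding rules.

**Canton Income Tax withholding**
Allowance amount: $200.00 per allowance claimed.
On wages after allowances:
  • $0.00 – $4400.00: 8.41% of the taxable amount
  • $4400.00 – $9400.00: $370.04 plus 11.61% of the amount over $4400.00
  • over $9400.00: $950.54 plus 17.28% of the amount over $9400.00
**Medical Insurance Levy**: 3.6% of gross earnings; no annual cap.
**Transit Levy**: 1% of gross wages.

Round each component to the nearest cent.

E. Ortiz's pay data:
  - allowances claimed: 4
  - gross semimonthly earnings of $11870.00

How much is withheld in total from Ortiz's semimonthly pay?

$1785.14

Canton Income Tax: taxable = $11870.00 − 4×$200.00 = $11070.00
  $950.54 + 17.28% × ($11070.00 − $9400.00) = $950.54 + 17.28% × $1670.00 = $1239.12
Medical Insurance Levy: 3.6% × $11870.00 = $427.32
Transit Levy: 1% × $11870.00 = $118.70
Total: $1239.12 + $427.32 + $118.70 = $1785.14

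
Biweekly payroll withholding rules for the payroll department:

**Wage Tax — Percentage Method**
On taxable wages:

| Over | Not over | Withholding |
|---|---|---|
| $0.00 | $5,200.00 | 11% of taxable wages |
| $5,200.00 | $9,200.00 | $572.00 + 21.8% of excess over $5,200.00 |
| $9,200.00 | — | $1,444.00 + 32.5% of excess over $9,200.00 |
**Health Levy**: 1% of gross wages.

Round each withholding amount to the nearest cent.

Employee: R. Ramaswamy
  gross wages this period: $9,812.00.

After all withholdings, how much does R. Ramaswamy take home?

$8,070.98

Wage Tax: taxable = $9,812.00
  $1,444.00 + 32.5% × ($9,812.00 − $9,200.00) = $1,444.00 + 32.5% × $612.00 = $1,642.90
Health Levy: 1% × $9,812.00 = $98.12
Total withheld: $1,642.90 + $98.12 = $1,741.02
Net pay: $9,812.00 − $1,741.02 = $8,070.98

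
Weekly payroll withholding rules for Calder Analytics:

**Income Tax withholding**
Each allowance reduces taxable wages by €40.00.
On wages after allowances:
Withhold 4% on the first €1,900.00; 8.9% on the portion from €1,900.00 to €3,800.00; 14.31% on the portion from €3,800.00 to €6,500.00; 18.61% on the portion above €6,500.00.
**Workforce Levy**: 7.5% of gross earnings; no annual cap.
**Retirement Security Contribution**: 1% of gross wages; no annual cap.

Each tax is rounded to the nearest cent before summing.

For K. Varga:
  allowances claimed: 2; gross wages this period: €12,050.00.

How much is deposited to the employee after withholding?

€9,376.31

Income Tax: taxable = €12,050.00 − 2×€40.00 = €11,970.00
  €631.47 + 18.61% × (€11,970.00 − €6,500.00) = €631.47 + 18.61% × €5,470.00 = €1,649.44
Workforce Levy: 7.5% × €12,050.00 = €903.75
Retirement Security Contribution: 1% × €12,050.00 = €120.50
Total withheld: €1,649.44 + €903.75 + €120.50 = €2,673.69
Net pay: €12,050.00 − €2,673.69 = €9,376.31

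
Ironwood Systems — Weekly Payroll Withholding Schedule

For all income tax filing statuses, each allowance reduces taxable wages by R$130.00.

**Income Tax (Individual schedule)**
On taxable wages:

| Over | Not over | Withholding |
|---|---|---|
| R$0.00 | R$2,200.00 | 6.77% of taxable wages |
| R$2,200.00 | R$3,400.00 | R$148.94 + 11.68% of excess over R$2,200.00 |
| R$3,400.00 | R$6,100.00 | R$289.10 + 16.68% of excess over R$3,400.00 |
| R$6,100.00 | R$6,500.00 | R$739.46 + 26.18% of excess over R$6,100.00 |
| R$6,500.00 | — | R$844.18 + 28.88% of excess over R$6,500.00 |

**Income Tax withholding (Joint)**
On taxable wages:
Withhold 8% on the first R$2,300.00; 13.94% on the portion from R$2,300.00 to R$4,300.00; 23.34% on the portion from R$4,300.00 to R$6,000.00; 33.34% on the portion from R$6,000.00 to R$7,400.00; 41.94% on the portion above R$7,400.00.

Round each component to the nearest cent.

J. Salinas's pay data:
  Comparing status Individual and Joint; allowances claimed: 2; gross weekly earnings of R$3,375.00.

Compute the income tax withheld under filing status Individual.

R$255.81

Income Tax (Individual): taxable = R$3,375.00 − 2×R$130.00 = R$3,115.00
  R$148.94 + 11.68% × (R$3,115.00 − R$2,200.00) = R$148.94 + 11.68% × R$915.00 = R$255.81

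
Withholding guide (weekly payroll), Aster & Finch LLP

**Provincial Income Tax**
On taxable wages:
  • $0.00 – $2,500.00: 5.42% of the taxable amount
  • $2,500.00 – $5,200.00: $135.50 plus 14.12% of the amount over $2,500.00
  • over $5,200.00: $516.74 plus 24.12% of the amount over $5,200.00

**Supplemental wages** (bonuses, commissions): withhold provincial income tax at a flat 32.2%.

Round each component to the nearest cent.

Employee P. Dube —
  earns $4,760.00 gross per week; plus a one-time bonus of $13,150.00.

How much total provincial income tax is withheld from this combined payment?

Provincial Income Tax: taxable = $4,760.00
  $135.50 + 14.12% × ($4,760.00 − $2,500.00) = $135.50 + 14.12% × $2,260.00 = $454.61
Supplemental (32.2% flat on bonus): 32.2% × $13,150.00 = $4,234.30
Total provincial income tax: $454.61 + $4,234.30 = $4,688.91

$4,688.91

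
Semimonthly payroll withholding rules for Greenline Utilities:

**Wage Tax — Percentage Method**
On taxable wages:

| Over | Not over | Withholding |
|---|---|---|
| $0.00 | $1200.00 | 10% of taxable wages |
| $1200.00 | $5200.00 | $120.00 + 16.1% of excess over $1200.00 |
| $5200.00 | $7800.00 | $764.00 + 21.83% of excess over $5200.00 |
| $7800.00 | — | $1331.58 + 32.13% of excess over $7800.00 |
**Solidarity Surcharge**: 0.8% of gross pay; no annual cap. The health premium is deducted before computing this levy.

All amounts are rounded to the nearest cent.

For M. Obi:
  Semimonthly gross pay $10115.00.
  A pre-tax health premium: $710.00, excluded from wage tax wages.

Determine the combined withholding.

$1922.51

Wage Tax: taxable = $10115.00 − $710.00 = $9405.00
  $1331.58 + 32.13% × ($9405.00 − $7800.00) = $1331.58 + 32.13% × $1605.00 = $1847.27
Solidarity Surcharge: 0.8% × $9405.00 = $75.24
Total: $1847.27 + $75.24 = $1922.51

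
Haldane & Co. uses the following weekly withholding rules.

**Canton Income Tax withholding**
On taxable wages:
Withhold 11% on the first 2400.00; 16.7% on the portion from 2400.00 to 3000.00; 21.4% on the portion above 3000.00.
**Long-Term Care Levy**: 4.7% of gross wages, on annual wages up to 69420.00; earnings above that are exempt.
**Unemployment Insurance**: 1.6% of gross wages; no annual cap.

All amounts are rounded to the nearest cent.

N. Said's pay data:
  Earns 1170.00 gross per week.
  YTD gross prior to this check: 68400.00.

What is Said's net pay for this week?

Canton Income Tax: taxable = 1170.00
  11% × 1170.00 = 128.70
Long-Term Care Levy: cap 69420.00 − YTD 68400.00 = 1020.00 subject; 4.7% × 1020.00 = 47.94
Unemployment Insurance: 1.6% × 1170.00 = 18.72
Total withheld: 128.70 + 47.94 + 18.72 = 195.36
Net pay: 1170.00 − 195.36 = 974.64

974.64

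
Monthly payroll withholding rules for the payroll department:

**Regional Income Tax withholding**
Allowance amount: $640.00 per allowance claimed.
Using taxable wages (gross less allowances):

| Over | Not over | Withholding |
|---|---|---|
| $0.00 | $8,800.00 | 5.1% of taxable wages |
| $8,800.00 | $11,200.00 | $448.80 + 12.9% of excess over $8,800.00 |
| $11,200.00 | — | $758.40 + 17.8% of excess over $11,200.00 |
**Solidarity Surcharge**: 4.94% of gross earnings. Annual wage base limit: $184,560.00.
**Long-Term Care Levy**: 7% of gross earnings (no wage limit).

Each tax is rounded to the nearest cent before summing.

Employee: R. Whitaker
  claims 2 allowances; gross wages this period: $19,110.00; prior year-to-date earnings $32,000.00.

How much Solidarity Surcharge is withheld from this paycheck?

$944.03

Solidarity Surcharge: 4.94% × $19,110.00 = $944.03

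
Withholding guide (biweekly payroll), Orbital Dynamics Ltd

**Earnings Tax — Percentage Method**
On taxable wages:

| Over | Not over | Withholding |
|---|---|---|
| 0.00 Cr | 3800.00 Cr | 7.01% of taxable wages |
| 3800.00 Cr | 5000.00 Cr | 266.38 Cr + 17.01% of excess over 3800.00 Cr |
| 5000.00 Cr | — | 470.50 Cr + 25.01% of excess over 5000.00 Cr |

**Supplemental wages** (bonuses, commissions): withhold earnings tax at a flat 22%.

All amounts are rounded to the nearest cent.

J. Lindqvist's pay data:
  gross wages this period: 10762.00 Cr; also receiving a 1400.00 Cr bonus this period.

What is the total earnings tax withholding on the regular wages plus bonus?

2219.58 Cr

Earnings Tax: taxable = 10762.00 Cr
  470.50 Cr + 25.01% × (10762.00 Cr − 5000.00 Cr) = 470.50 Cr + 25.01% × 5762.00 Cr = 1911.58 Cr
Supplemental (22% flat on bonus): 22% × 1400.00 Cr = 308.00 Cr
Total earnings tax: 1911.58 Cr + 308.00 Cr = 2219.58 Cr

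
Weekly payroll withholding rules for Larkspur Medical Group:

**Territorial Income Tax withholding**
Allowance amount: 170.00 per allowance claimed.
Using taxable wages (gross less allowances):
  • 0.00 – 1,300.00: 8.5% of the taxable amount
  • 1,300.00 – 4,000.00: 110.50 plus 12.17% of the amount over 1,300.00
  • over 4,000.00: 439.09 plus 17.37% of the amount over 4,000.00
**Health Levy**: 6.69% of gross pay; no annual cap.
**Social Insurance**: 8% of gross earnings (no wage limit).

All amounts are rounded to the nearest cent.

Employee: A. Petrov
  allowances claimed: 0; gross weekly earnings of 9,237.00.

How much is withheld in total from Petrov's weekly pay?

2,705.68

Territorial Income Tax: taxable = 9,237.00
  439.09 + 17.37% × (9,237.00 − 4,000.00) = 439.09 + 17.37% × 5,237.00 = 1,348.76
Health Levy: 6.69% × 9,237.00 = 617.96
Social Insurance: 8% × 9,237.00 = 738.96
Total: 1,348.76 + 617.96 + 738.96 = 2,705.68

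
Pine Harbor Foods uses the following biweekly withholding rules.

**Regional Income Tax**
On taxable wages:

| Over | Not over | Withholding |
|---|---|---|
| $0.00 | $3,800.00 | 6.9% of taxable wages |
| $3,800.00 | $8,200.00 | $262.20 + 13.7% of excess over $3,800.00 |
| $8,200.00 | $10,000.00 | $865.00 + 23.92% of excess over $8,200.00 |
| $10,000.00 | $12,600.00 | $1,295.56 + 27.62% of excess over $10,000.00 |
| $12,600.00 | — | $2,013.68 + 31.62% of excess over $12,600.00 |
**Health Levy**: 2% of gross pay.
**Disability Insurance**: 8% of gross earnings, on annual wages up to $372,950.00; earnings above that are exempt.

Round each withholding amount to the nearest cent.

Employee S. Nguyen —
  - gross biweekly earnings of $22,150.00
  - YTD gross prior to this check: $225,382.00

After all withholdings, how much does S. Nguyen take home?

Regional Income Tax: taxable = $22,150.00
  $2,013.68 + 31.62% × ($22,150.00 − $12,600.00) = $2,013.68 + 31.62% × $9,550.00 = $5,033.39
Health Levy: 2% × $22,150.00 = $443.00
Disability Insurance: 8% × $22,150.00 = $1,772.00
Total withheld: $5,033.39 + $443.00 + $1,772.00 = $7,248.39
Net pay: $22,150.00 − $7,248.39 = $14,901.61

$14,901.61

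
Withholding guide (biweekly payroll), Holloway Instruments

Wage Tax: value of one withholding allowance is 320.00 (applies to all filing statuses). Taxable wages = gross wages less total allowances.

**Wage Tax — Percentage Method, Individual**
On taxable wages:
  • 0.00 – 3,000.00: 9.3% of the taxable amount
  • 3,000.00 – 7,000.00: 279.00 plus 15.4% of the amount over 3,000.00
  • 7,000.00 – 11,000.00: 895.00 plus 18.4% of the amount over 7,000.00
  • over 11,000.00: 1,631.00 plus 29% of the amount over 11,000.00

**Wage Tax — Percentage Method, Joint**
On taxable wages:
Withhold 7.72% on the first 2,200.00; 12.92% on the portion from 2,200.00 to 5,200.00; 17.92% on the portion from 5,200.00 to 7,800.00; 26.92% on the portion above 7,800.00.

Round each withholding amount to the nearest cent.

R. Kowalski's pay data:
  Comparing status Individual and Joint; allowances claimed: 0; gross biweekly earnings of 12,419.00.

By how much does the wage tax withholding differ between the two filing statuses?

224.28

Wage Tax (Individual): taxable = 12,419.00
  1,631.00 + 29% × (12,419.00 − 11,000.00) = 1,631.00 + 29% × 1,419.00 = 2,042.51
Wage Tax (Joint): taxable = 12,419.00
  1,023.36 + 26.92% × (12,419.00 − 7,800.00) = 1,023.36 + 26.92% × 4,619.00 = 2,266.79
Difference: |2,042.51 − 2,266.79| = 224.28 (higher under Joint)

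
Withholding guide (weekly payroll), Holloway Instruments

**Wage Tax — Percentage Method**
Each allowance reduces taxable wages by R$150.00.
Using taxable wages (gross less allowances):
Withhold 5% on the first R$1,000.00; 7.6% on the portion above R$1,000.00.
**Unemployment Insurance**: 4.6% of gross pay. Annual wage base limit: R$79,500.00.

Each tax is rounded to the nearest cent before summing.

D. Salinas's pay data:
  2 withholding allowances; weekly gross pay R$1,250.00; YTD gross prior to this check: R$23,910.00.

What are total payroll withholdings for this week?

R$105.00

Wage Tax: taxable = R$1,250.00 − 2×R$150.00 = R$950.00
  5% × R$950.00 = R$47.50
Unemployment Insurance: 4.6% × R$1,250.00 = R$57.50
Total: R$47.50 + R$57.50 = R$105.00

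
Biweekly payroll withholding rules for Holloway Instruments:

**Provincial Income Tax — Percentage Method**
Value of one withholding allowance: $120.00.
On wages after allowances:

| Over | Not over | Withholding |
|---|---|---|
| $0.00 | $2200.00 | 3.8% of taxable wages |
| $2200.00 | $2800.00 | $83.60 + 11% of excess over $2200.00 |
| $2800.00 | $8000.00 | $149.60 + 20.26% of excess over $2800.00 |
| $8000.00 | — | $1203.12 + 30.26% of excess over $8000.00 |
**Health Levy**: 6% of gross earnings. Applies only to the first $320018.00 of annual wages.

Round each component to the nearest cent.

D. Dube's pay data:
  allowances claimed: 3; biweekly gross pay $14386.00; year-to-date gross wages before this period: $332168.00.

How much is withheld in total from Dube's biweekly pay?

$3026.59

Provincial Income Tax: taxable = $14386.00 − 3×$120.00 = $14026.00
  $1203.12 + 30.26% × ($14026.00 − $8000.00) = $1203.12 + 30.26% × $6026.00 = $3026.59
Health Levy: YTD $332168.00 ≥ cap $320018.00 → $0.00
Total: $3026.59 + $0.00 = $3026.59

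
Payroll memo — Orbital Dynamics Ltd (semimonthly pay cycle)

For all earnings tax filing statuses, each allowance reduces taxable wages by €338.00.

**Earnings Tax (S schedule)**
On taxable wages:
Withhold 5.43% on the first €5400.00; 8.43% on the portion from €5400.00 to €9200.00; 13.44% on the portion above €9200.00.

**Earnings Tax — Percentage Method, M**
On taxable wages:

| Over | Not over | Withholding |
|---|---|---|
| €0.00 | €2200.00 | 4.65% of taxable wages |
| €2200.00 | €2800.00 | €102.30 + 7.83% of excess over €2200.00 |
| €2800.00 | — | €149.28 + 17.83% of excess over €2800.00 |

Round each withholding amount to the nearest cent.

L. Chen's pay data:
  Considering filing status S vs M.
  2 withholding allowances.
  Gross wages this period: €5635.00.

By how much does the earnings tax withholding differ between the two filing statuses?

€264.96

Earnings Tax (S): taxable = €5635.00 − 2×€338.00 = €4959.00
  5.43% × €4959.00 = €269.27
Earnings Tax (M): taxable = €5635.00 − 2×€338.00 = €4959.00
  €149.28 + 17.83% × (€4959.00 − €2800.00) = €149.28 + 17.83% × €2159.00 = €534.23
Difference: |€269.27 − €534.23| = €264.96 (higher under M)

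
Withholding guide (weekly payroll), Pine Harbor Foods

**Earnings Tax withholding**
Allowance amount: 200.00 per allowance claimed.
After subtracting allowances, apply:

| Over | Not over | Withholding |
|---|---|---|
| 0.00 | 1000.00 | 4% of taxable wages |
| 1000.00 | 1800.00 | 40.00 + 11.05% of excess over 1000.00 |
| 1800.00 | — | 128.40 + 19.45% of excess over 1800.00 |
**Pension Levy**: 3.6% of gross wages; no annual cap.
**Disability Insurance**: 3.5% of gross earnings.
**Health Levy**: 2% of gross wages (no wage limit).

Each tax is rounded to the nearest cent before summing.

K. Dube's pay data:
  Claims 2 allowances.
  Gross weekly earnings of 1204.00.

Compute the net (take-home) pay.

Earnings Tax: taxable = 1204.00 − 2×200.00 = 804.00
  4% × 804.00 = 32.16
Pension Levy: 3.6% × 1204.00 = 43.34
Disability Insurance: 3.5% × 1204.00 = 42.14
Health Levy: 2% × 1204.00 = 24.08
Total withheld: 32.16 + 43.34 + 42.14 + 24.08 = 141.72
Net pay: 1204.00 − 141.72 = 1062.28

1062.28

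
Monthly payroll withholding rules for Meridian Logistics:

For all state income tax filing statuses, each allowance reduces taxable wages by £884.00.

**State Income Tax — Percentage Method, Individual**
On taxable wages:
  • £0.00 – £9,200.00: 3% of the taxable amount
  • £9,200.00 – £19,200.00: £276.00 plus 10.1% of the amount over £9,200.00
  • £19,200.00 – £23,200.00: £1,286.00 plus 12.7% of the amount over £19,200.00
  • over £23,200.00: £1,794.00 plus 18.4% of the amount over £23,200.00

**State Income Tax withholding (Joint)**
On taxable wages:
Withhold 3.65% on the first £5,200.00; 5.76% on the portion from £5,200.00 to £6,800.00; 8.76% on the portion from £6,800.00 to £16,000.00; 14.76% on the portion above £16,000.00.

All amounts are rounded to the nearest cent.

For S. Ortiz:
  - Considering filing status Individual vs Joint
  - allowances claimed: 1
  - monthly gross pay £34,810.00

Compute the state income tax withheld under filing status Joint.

State Income Tax (Joint): taxable = £34,810.00 − 1×£884.00 = £33,926.00
  £1,087.88 + 14.76% × (£33,926.00 − £16,000.00) = £1,087.88 + 14.76% × £17,926.00 = £3,733.76

£3,733.76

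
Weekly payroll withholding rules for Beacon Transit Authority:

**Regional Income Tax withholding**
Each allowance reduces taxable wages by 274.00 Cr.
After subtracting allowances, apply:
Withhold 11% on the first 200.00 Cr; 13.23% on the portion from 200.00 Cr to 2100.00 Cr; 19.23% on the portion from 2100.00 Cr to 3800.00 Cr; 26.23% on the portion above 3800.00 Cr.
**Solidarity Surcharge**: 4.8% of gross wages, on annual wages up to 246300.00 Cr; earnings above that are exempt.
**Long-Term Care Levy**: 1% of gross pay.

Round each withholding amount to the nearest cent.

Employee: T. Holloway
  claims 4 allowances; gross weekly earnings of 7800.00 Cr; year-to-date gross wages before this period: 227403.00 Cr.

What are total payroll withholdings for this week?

1814.40 Cr

Regional Income Tax: taxable = 7800.00 Cr − 4×274.00 Cr = 6704.00 Cr
  600.28 Cr + 26.23% × (6704.00 Cr − 3800.00 Cr) = 600.28 Cr + 26.23% × 2904.00 Cr = 1362.00 Cr
Solidarity Surcharge: 4.8% × 7800.00 Cr = 374.40 Cr
Long-Term Care Levy: 1% × 7800.00 Cr = 78.00 Cr
Total: 1362.00 Cr + 374.40 Cr + 78.00 Cr = 1814.40 Cr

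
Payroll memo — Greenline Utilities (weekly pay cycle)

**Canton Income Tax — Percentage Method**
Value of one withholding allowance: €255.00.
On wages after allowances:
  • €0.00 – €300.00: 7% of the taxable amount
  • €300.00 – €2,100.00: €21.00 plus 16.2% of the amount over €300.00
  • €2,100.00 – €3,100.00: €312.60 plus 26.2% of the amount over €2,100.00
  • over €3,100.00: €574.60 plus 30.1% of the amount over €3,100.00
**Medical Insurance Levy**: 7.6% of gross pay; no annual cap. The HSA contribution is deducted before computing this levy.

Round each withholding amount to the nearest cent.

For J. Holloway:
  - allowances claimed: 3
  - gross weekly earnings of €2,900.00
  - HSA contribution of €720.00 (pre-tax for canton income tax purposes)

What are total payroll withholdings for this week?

Canton Income Tax: taxable = €2,900.00 − €720.00 − 3×€255.00 = €1,415.00
  €21.00 + 16.2% × (€1,415.00 − €300.00) = €21.00 + 16.2% × €1,115.00 = €201.63
Medical Insurance Levy: 7.6% × €2,180.00 = €165.68
Total: €201.63 + €165.68 = €367.31

€367.31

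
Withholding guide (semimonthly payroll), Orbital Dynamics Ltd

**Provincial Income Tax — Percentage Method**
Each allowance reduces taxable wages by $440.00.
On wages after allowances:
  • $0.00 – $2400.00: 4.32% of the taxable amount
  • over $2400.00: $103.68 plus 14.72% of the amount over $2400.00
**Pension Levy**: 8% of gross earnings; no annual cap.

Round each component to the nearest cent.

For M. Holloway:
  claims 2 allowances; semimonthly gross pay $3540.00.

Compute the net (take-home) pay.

$3114.85

Provincial Income Tax: taxable = $3540.00 − 2×$440.00 = $2660.00
  $103.68 + 14.72% × ($2660.00 − $2400.00) = $103.68 + 14.72% × $260.00 = $141.95
Pension Levy: 8% × $3540.00 = $283.20
Total withheld: $141.95 + $283.20 = $425.15
Net pay: $3540.00 − $425.15 = $3114.85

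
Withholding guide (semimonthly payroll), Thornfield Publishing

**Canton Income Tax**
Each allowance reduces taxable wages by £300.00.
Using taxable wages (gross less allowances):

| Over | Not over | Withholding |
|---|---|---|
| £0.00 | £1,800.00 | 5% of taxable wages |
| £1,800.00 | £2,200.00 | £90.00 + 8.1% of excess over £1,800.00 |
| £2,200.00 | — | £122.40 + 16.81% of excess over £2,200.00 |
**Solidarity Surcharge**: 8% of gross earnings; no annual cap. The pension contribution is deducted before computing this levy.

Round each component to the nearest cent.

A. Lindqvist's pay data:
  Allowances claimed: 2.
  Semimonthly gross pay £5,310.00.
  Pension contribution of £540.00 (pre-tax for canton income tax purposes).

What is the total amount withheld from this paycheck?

£835.16

Canton Income Tax: taxable = £5,310.00 − £540.00 − 2×£300.00 = £4,170.00
  £122.40 + 16.81% × (£4,170.00 − £2,200.00) = £122.40 + 16.81% × £1,970.00 = £453.56
Solidarity Surcharge: 8% × £4,770.00 = £381.60
Total: £453.56 + £381.60 = £835.16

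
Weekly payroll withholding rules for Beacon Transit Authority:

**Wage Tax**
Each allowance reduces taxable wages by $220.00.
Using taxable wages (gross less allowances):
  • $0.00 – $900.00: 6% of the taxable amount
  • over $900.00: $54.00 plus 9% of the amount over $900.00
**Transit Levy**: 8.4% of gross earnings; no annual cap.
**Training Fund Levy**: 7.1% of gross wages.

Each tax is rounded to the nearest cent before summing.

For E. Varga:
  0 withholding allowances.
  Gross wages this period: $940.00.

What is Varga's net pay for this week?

$736.70

Wage Tax: taxable = $940.00
  $54.00 + 9% × ($940.00 − $900.00) = $54.00 + 9% × $40.00 = $57.60
Transit Levy: 8.4% × $940.00 = $78.96
Training Fund Levy: 7.1% × $940.00 = $66.74
Total withheld: $57.60 + $78.96 + $66.74 = $203.30
Net pay: $940.00 − $203.30 = $736.70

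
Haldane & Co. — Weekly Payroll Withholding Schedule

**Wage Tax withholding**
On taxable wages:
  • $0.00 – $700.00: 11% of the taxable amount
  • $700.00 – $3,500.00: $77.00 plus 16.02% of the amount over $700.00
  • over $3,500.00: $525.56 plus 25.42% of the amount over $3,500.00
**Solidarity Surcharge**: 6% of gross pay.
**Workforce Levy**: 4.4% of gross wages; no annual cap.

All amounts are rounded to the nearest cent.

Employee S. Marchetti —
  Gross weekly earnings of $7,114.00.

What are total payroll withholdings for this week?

$2,184.10

Wage Tax: taxable = $7,114.00
  $525.56 + 25.42% × ($7,114.00 − $3,500.00) = $525.56 + 25.42% × $3,614.00 = $1,444.24
Solidarity Surcharge: 6% × $7,114.00 = $426.84
Workforce Levy: 4.4% × $7,114.00 = $313.02
Total: $1,444.24 + $426.84 + $313.02 = $2,184.10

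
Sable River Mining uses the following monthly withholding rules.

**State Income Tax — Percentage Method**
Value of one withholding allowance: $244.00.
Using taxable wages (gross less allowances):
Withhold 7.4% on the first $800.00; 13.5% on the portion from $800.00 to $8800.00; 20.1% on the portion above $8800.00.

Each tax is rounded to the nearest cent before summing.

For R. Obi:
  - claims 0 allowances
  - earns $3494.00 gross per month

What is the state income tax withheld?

State Income Tax: taxable = $3494.00
  $59.20 + 13.5% × ($3494.00 − $800.00) = $59.20 + 13.5% × $2694.00 = $422.89

$422.89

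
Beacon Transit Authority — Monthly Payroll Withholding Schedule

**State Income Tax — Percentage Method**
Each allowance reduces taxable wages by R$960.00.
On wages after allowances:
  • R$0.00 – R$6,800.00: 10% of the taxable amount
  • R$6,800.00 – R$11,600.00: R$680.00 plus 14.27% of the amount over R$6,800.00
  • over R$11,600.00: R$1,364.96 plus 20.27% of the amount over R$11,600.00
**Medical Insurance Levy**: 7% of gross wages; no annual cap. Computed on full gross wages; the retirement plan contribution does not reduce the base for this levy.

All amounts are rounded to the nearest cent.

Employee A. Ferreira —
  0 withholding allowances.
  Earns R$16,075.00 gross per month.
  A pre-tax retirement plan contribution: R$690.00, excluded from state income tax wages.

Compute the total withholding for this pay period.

R$3,257.43

State Income Tax: taxable = R$16,075.00 − R$690.00 = R$15,385.00
  R$1,364.96 + 20.27% × (R$15,385.00 − R$11,600.00) = R$1,364.96 + 20.27% × R$3,785.00 = R$2,132.18
Medical Insurance Levy: 7% × R$16,075.00 = R$1,125.25
Total: R$2,132.18 + R$1,125.25 = R$3,257.43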